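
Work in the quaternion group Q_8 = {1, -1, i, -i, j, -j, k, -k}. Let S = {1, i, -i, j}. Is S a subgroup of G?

j ∈ S but its inverse -j ∉ S, so S is not a subgroup.

No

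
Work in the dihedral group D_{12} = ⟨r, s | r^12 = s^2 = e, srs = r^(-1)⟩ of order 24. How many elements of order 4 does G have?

The elements of order 4 are: r^3, r^9.
That's 2.

2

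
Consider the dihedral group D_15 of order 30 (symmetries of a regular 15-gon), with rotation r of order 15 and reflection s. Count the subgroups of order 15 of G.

1

|G| = 30 and 15 | 30, so subgroups of order 15 are possible by Lagrange.
The subgroups of order 15 are: {e, r, r^2, r^3, r^4, r^5, r^6, r^7, r^8, r^9, r^10, r^11, r^12, r^13, r^14}.
So G has 1 subgroup of order 15.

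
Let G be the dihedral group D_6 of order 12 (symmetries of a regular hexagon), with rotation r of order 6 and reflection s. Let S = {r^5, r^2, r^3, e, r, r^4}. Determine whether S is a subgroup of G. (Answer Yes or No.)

Yes

|S| = 6 divides |G| = 12, consistent with Lagrange.
S contains the identity, every element's inverse is in S, and S is closed under ·: it is a subgroup.
In fact S = ⟨r^5⟩.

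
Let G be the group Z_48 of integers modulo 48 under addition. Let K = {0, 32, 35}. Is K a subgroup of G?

32 ∈ K but its inverse 16 ∉ K, so K is not a subgroup.

No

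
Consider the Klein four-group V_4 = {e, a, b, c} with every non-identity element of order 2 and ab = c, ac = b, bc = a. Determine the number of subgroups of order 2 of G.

|G| = 4 and 2 | 4, so subgroups of order 2 are possible by Lagrange.
The subgroups of order 2 are: {e, a}; {e, b}; {e, c}.
So G has 3 subgroups of order 2.

3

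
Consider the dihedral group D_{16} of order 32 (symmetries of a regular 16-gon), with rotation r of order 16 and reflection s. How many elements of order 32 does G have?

0

No element of G has order 32 (even though 32 | 32).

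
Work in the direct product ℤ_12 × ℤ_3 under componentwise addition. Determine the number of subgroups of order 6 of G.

4

|G| = 36 and 6 | 36, so subgroups of order 6 are possible by Lagrange.
The subgroups of order 6 are: {(0,0), (0,1), (0,2), (6,0), (6,1), (6,2)}; {(0,0), (2,0), (4,0), (6,0), (8,0), (10,0)}; {(0,0), (2,2), (4,1), (6,0), (8,2), (10,1)}; {(0,0), (2,1), (4,2), (6,0), (8,1), (10,2)}.
So G has 4 subgroups of order 6.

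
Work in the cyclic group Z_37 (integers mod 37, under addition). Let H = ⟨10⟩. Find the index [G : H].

|⟨10⟩| = 37 and |G| = 37.
By Lagrange, [G : H] = |G|/|H| = 37/37 = 1.

1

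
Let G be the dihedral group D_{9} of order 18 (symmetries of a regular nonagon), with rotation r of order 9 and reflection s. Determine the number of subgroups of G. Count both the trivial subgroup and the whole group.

|G| = 18, so by Lagrange every subgroup order divides 18. Divisors: 1, 2, 3, 6, 9, 18.
Subgroups by order — order 1: 1; order 2: 9; order 3: 1; order 6: 3; order 9: 1; order 18: 1.
Total: 1 + 9 + 1 + 3 + 1 + 1 = 16.

16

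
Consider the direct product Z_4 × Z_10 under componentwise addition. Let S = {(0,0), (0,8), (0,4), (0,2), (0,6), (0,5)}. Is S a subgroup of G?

No

|S| = 6 does not divide |G| = 40, so by Lagrange S is not a subgroup.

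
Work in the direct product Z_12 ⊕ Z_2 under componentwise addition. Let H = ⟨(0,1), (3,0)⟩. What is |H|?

8

|⟨(0,1)⟩| = 2 and |⟨(3,0)⟩| = 4, so |H| is a multiple of lcm(2, 4) = 4 and divides |G| = 24.
Closing under the operation: H = {(0,0), (0,1), (3,0), (3,1), (6,0), (6,1), (9,0), (9,1)}, so |H| = 8.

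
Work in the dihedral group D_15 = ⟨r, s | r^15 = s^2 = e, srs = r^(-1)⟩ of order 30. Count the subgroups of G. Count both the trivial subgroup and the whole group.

|G| = 30, so by Lagrange every subgroup order divides 30. Divisors: 1, 2, 3, 5, 6, 10, 15, 30.
Subgroups by order — order 1: 1; order 2: 15; order 3: 1; order 5: 1; order 6: 5; order 10: 3; order 15: 1; order 30: 1.
Total: 1 + 15 + 1 + 1 + 5 + 3 + 1 + 1 = 28.

28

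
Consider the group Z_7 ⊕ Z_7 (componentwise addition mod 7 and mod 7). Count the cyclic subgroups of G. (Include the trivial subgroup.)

9

Each element a generates a cyclic subgroup ⟨a⟩; distinct elements may generate the same one (a cyclic group of order d has φ(d) generators).
Cyclic subgroups by order — order 1: 1; order 7: 8.
Total: 9.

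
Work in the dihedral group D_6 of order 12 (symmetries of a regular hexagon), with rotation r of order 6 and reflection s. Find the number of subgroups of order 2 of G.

|G| = 12 and 2 | 12, so subgroups of order 2 are possible by Lagrange.
The subgroups of order 2 are: {e, r^2s}; {e, r^3}; {e, r^3s}; {e, r^4s}; … (7 in all).
So G has 7 subgroups of order 2.

7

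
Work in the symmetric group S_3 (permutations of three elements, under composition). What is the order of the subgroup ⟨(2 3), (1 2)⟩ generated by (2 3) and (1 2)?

6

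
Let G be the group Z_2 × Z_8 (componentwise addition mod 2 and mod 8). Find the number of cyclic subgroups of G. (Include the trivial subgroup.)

8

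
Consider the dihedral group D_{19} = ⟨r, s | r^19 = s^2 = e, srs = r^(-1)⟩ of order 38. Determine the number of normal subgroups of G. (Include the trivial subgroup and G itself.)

G has 22 subgroups. Checking conjugation-invariance by order — order 1: 1/1 normal; order 2: 0/19 normal; order 19: 1/1 normal; order 38: 1/1 normal.
Total normal subgroups: 3.

3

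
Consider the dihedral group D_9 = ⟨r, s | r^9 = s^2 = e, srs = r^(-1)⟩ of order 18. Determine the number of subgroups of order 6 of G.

3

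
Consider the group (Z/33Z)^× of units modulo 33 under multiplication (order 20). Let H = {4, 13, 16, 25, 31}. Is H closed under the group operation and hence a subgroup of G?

No

The identity 1 ∉ H, so H is not a subgroup.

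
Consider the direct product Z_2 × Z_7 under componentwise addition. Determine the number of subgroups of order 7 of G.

1

|G| = 14 and 7 | 14, so subgroups of order 7 are possible by Lagrange.
The subgroups of order 7 are: {(0,0), (0,1), (0,2), (0,3), (0,4), (0,5), (0,6)}.
So G has 1 subgroup of order 7.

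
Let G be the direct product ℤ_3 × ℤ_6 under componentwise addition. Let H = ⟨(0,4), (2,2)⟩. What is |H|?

|⟨(0,4)⟩| = 3 and |⟨(2,2)⟩| = 3, so |H| is a multiple of lcm(3, 3) = 3 and divides |G| = 18.
Closing under the operation: H = {(0,0), (0,2), (0,4), (1,0), (1,2), (1,4), (2,0), (2,2), (2,4)}, so |H| = 9.

9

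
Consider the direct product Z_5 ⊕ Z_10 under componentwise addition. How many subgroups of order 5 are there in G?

|G| = 50 and 5 | 50, so subgroups of order 5 are possible by Lagrange.
The subgroups of order 5 are: {(0,0), (0,2), (0,4), (0,6), (0,8)}; {(0,0), (1,0), (2,0), (3,0), (4,0)}; {(0,0), (1,2), (2,4), (3,6), (4,8)}; {(0,0), (1,4), (2,8), (3,2), (4,6)}; … (6 in all).
So G has 6 subgroups of order 5.

6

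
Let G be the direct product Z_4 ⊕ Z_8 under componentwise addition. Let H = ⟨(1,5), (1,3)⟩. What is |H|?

|⟨(1,5)⟩| = 8 and |⟨(1,3)⟩| = 8, so |H| is a multiple of lcm(8, 8) = 8 and divides |G| = 32.
Closing under the operation: H = {(0,0), (0,2), (0,4), (0,6), (1,1), (1,3), (1,5), (1,7), (2,0), (2,2), (2,4), (2,6), (3,1), (3,3), (3,5), (3,7)}, so |H| = 16.

16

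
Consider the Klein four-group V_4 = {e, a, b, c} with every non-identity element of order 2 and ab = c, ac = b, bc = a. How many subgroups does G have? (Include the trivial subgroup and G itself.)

5

|G| = 4, so by Lagrange every subgroup order divides 4. Divisors: 1, 2, 4.
Subgroups by order — order 1: 1; order 2: 3; order 4: 1.
Total: 1 + 3 + 1 = 5.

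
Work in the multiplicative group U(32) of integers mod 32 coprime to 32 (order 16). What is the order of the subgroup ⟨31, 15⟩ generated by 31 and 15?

4

|⟨31⟩| = 2 and |⟨15⟩| = 2, so |H| is a multiple of lcm(2, 2) = 2 and divides |G| = 16.
Closing under the operation: H = {1, 15, 17, 31}, so |H| = 4.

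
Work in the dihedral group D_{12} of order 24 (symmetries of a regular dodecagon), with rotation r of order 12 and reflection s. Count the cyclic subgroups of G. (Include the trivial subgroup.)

18

Group the elements of G by the cyclic subgroup they generate; each cyclic subgroup of order d accounts for φ(d) elements.
Cyclic subgroups by order — order 1: 1; order 2: 13; order 3: 1; order 4: 1; order 6: 1; order 12: 1.
Total: 18.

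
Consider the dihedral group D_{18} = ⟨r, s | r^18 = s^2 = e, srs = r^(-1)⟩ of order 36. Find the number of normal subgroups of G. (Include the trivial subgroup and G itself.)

G has 45 subgroups. Checking conjugation-invariance by order — order 1: 1/1 normal; order 2: 1/19 normal; order 3: 1/1 normal; order 4: 0/9 normal; order 6: 1/7 normal; order 9: 1/1 normal; order 12: 0/3 normal; order 18: 3/3 normal; order 36: 1/1 normal.
Total normal subgroups: 9.

9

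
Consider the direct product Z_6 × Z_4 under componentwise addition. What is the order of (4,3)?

The order of (4,3) in Z_6 × Z_4 is lcm(ord(4) in Z_6, ord(3) in Z_4).
ord(4) = 3 and ord(3) = 4, so |⟨(4,3)⟩| = lcm(3, 4) = 12.

12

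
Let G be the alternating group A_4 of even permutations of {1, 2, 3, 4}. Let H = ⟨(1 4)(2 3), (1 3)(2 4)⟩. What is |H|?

|⟨(1 4)(2 3)⟩| = 2 and |⟨(1 3)(2 4)⟩| = 2, so |H| is a multiple of lcm(2, 2) = 2 and divides |G| = 12.
Closing under the operation: H = {e, (1 2)(3 4), (1 3)(2 4), (1 4)(2 3)}, so |H| = 4.

4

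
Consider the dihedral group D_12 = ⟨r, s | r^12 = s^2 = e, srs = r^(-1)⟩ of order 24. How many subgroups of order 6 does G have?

|G| = 24 and 6 | 24, so subgroups of order 6 are possible by Lagrange.
The subgroups of order 6 are: {e, r^2, r^4, r^6, r^8, r^10}; {e, r^4, r^8, r^2s, r^6s, r^10s}; {e, r^4, r^8, r^3s, r^7s, r^11s}; {e, r^4, r^8, s, r^4s, r^8s}; … (5 in all).
So G has 5 subgroups of order 6.

5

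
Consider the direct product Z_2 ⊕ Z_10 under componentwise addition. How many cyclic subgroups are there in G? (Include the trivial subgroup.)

8

Each element a generates a cyclic subgroup ⟨a⟩; distinct elements may generate the same one (a cyclic group of order d has φ(d) generators).
Cyclic subgroups by order — order 1: 1; order 2: 3; order 5: 1; order 10: 3.
Total: 8.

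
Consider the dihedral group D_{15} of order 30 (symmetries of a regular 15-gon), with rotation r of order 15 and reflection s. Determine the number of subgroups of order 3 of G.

|G| = 30 and 3 | 30, so subgroups of order 3 are possible by Lagrange.
The subgroups of order 3 are: {e, r^5, r^10}.
So G has 1 subgroup of order 3.

1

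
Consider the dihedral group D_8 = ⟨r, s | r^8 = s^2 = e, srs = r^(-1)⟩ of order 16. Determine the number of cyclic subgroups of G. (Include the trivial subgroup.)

12

Group the elements of G by the cyclic subgroup they generate; each cyclic subgroup of order d accounts for φ(d) elements.
Cyclic subgroups by order — order 1: 1; order 2: 9; order 4: 1; order 8: 1.
Total: 12.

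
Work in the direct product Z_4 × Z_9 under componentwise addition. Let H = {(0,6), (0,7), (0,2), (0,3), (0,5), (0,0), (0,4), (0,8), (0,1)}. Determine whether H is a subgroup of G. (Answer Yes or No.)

Yes

|H| = 9 divides |G| = 36, consistent with Lagrange.
H contains the identity, every element's inverse is in H, and H is closed under +: it is a subgroup.
In fact H = ⟨(0,1)⟩.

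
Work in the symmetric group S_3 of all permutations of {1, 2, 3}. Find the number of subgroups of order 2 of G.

3

|G| = 6 and 2 | 6, so subgroups of order 2 are possible by Lagrange.
The subgroups of order 2 are: {e, (1 2)}; {e, (1 3)}; {e, (2 3)}.
So G has 3 subgroups of order 2.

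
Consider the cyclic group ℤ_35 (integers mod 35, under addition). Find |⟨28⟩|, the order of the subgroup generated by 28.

5

In ℤ_35, the order of an element a is n/gcd(a, n).
gcd(28, 35) = 7, so |⟨28⟩| = 35/7 = 5.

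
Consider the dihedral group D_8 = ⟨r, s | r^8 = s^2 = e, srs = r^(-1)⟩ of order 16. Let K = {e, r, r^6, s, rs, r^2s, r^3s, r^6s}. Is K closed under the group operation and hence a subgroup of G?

No

r ∈ K but its inverse r^7 ∉ K, so K is not a subgroup.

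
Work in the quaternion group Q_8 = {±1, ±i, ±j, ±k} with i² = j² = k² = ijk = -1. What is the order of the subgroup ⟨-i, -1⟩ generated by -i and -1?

|⟨-i⟩| = 4 and |⟨-1⟩| = 2, so |H| is a multiple of lcm(4, 2) = 4 and divides |G| = 8.
Closing under the operation: H = {1, -1, i, -i}, so |H| = 4.

4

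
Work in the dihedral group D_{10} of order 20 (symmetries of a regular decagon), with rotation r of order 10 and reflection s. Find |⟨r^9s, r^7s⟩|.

10

|⟨r^9s⟩| = 2 and |⟨r^7s⟩| = 2, so |H| is a multiple of lcm(2, 2) = 2 and divides |G| = 20.
Closing under the operation: H = {e, r^2, r^4, r^6, r^8, rs, r^3s, r^5s, r^7s, r^9s}, so |H| = 10.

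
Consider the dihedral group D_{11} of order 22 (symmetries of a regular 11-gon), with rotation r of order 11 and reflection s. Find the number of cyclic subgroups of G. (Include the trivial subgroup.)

Group the elements of G by the cyclic subgroup they generate; each cyclic subgroup of order d accounts for φ(d) elements.
Cyclic subgroups by order — order 1: 1; order 2: 11; order 11: 1.
Total: 13.

13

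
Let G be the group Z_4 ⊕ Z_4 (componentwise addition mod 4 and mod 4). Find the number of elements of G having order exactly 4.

An element (a,b) has order lcm(ord(a), ord(b)); count pairs with lcm equal to 4.
Enumerating gives 12 such elements.

12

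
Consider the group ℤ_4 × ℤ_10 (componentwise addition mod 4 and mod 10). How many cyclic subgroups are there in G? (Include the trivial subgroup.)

12

A cyclic subgroup of order d is generated by each of its φ(d) elements of order d, so the cyclic subgroups of order d number (#elements of order d)/φ(d).
Cyclic subgroups by order — order 1: 1; order 2: 3; order 4: 2; order 5: 1; order 10: 3; order 20: 2.
Total: 12.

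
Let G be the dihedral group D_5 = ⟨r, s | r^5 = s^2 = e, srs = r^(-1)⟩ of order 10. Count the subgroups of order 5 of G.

|G| = 10 and 5 | 10, so subgroups of order 5 are possible by Lagrange.
The subgroups of order 5 are: {e, r, r^2, r^3, r^4}.
So G has 1 subgroup of order 5.

1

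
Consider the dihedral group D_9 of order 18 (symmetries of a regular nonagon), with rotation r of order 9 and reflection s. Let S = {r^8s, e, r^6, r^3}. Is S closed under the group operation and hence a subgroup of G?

No

|S| = 4 does not divide |G| = 18, so by Lagrange S is not a subgroup.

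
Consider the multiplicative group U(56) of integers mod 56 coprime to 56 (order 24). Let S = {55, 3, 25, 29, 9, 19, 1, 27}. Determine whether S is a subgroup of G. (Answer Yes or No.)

No

Closure fails: 3 · 55 = 53 ∉ S. So S is not a subgroup.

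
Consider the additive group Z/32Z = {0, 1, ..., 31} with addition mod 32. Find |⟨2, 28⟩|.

|⟨2⟩| = 16 and |⟨28⟩| = 8, so |H| is a multiple of lcm(16, 8) = 16 and divides |G| = 32.
Closing under the operation: H = {0, 2, 4, 6, 8, 10, 12, 14, 16, 18, 20, 22, 24, 26, 28, 30}, so |H| = 16.

16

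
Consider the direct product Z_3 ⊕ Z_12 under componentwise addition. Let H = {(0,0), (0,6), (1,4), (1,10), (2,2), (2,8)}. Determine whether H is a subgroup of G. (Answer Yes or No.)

|H| = 6 divides |G| = 36, consistent with Lagrange.
H contains the identity, every element's inverse is in H, and H is closed under +: it is a subgroup.
In fact H = ⟨(2,2)⟩.

Yes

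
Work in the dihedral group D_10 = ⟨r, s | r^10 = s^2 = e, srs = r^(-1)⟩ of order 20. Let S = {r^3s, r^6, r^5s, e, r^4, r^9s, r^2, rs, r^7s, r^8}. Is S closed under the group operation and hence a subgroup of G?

Yes

|S| = 10 divides |G| = 20, consistent with Lagrange.
S contains the identity, every element's inverse is in S, and S is closed under ·: it is a subgroup.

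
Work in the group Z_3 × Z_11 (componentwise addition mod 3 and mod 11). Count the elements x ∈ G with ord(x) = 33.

An element (a,b) has order lcm(ord(a), ord(b)); count pairs with lcm equal to 33.
Enumerating gives 20 such elements.

20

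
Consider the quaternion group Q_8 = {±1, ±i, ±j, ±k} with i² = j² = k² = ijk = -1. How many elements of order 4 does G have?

6

The elements of order 4 are: i, -i, j, -j, k, -k.
That's 6.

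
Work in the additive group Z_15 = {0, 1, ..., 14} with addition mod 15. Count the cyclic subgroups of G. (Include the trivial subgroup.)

A cyclic subgroup of order d is generated by each of its φ(d) elements of order d, so the cyclic subgroups of order d number (#elements of order d)/φ(d).
Cyclic subgroups by order — order 1: 1; order 3: 1; order 5: 1; order 15: 1.
Total: 4.

4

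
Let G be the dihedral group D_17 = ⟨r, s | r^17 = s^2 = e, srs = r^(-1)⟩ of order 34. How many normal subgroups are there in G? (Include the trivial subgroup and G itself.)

3

G has 20 subgroups. Checking conjugation-invariance by order — order 1: 1/1 normal; order 2: 0/17 normal; order 17: 1/1 normal; order 34: 1/1 normal.
Total normal subgroups: 3.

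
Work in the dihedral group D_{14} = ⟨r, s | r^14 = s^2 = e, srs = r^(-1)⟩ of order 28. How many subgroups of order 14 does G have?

3

|G| = 28 and 14 | 28, so subgroups of order 14 are possible by Lagrange.
The subgroups of order 14 are: {e, r, r^2, r^3, r^4, r^5, r^6, r^7, r^8, r^9, r^10, r^11, r^12, r^13}; {e, r^2, r^4, r^6, r^8, r^10, r^12, s, r^2s, r^4s, r^6s, r^8s, r^10s, r^12s}; {e, r^2, r^4, r^6, r^8, r^10, r^12, rs, r^3s, r^5s, r^7s, r^9s, r^11s, r^13s}.
So G has 3 subgroups of order 14.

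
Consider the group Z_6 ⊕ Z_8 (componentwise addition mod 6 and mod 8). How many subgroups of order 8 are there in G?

3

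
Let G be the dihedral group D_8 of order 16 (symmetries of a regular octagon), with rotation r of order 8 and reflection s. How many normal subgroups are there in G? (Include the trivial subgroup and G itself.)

7

G has 19 subgroups. Checking conjugation-invariance by order — order 1: 1/1 normal; order 2: 1/9 normal; order 4: 1/5 normal; order 8: 3/3 normal; order 16: 1/1 normal.
Total normal subgroups: 7.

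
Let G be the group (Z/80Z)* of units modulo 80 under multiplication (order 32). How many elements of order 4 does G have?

Enumerating element orders in G gives 24 elements of order 4.

24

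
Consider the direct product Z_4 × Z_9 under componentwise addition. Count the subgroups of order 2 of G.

1

|G| = 36 and 2 | 36, so subgroups of order 2 are possible by Lagrange.
The subgroups of order 2 are: {(0,0), (2,0)}.
So G has 1 subgroup of order 2.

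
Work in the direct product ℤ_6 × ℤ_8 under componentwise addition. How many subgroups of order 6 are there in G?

|G| = 48 and 6 | 48, so subgroups of order 6 are possible by Lagrange.
The subgroups of order 6 are: {(0,0), (0,4), (2,0), (2,4), (4,0), (4,4)}; {(0,0), (1,0), (2,0), (3,0), (4,0), (5,0)}; {(0,0), (1,4), (2,0), (3,4), (4,0), (5,4)}.
So G has 3 subgroups of order 6.

3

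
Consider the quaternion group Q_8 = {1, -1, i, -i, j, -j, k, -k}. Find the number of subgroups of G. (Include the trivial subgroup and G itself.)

|G| = 8, so by Lagrange every subgroup order divides 8. Divisors: 1, 2, 4, 8.
Subgroups by order — order 1: 1; order 2: 1; order 4: 3; order 8: 1.
Total: 1 + 1 + 3 + 1 = 6.

6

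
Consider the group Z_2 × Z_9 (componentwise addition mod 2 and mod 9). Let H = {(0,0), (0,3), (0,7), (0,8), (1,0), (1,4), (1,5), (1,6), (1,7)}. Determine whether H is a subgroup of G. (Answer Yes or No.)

No

(0,7) ∈ H but its inverse (0,2) ∉ H, so H is not a subgroup.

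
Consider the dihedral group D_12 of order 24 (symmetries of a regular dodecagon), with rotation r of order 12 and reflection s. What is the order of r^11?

Computing powers of r^11: the smallest k with (r^11)^k = e is k = 12.

12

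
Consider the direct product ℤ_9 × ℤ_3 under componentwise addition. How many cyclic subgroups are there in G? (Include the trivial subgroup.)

8

A cyclic subgroup of order d is generated by each of its φ(d) elements of order d, so the cyclic subgroups of order d number (#elements of order d)/φ(d).
Cyclic subgroups by order — order 1: 1; order 3: 4; order 9: 3.
Total: 8.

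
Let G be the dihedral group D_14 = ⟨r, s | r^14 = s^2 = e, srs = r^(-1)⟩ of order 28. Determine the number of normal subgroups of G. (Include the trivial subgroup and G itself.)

7

G has 28 subgroups. Checking conjugation-invariance by order — order 1: 1/1 normal; order 2: 1/15 normal; order 4: 0/7 normal; order 7: 1/1 normal; order 14: 3/3 normal; order 28: 1/1 normal.
Total normal subgroups: 7.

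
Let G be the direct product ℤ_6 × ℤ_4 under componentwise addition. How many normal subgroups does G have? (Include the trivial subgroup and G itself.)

16

G is abelian, so every subgroup is normal.
G has 16 subgroups in total, hence 16 normal subgroups.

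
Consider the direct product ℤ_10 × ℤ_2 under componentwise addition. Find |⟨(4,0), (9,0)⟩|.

10

|⟨(4,0)⟩| = 5 and |⟨(9,0)⟩| = 10, so |H| is a multiple of lcm(5, 10) = 10 and divides |G| = 20.
Closing under the operation: H = {(0,0), (1,0), (2,0), (3,0), (4,0), (5,0), (6,0), (7,0), (8,0), (9,0)}, so |H| = 10.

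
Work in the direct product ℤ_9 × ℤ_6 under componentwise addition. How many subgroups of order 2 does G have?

1

|G| = 54 and 2 | 54, so subgroups of order 2 are possible by Lagrange.
The subgroups of order 2 are: {(0,0), (0,3)}.
So G has 1 subgroup of order 2.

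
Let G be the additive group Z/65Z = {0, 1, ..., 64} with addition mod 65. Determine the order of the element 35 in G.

In Z/65Z, the order of an element a is n/gcd(a, n).
gcd(35, 65) = 5, so |⟨35⟩| = 65/5 = 13.

13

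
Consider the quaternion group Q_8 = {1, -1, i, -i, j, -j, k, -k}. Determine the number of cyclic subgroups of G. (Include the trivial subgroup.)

Each element a generates a cyclic subgroup ⟨a⟩; distinct elements may generate the same one (a cyclic group of order d has φ(d) generators).
Cyclic subgroups by order — order 1: 1; order 2: 1; order 4: 3.
Total: 5.

5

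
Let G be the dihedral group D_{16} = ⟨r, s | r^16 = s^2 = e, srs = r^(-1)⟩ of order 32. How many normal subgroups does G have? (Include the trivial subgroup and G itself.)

8

G has 36 subgroups. Checking conjugation-invariance by order — order 1: 1/1 normal; order 2: 1/17 normal; order 4: 1/9 normal; order 8: 1/5 normal; order 16: 3/3 normal; order 32: 1/1 normal.
Total normal subgroups: 8.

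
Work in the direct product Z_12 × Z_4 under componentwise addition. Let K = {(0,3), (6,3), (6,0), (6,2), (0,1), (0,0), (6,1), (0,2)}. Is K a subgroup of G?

Yes

|K| = 8 divides |G| = 48, consistent with Lagrange.
K contains the identity, every element's inverse is in K, and K is closed under +: it is a subgroup.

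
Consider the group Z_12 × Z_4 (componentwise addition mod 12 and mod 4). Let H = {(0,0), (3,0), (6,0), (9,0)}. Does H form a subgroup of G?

Yes

|H| = 4 divides |G| = 48, consistent with Lagrange.
H contains the identity, every element's inverse is in H, and H is closed under +: it is a subgroup.
In fact H = ⟨(9,0)⟩.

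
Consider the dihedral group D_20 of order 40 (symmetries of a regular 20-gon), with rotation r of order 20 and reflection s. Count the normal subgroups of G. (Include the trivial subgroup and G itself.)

G has 48 subgroups. Checking conjugation-invariance by order — order 1: 1/1 normal; order 2: 1/21 normal; order 4: 1/11 normal; order 5: 1/1 normal; order 8: 0/5 normal; order 10: 1/5 normal; order 20: 3/3 normal; order 40: 1/1 normal.
Total normal subgroups: 9.

9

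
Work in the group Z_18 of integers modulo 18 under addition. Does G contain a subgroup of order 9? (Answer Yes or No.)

Yes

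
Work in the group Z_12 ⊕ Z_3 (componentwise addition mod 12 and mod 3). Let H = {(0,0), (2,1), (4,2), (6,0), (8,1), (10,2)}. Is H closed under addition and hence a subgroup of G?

Yes

|H| = 6 divides |G| = 36, consistent with Lagrange.
H contains the identity, every element's inverse is in H, and H is closed under +: it is a subgroup.
In fact H = ⟨(10,2)⟩.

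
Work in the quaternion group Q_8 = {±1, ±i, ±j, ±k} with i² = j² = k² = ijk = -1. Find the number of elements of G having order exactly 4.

The elements of order 4 are: i, -i, j, -j, k, -k.
That's 6.

6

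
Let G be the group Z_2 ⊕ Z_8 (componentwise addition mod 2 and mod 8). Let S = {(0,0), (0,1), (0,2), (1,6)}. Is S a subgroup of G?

No

(0,1) ∈ S but its inverse (0,7) ∉ S, so S is not a subgroup.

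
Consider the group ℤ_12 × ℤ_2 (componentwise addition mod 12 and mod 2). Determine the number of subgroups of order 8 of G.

|G| = 24 and 8 | 24, so subgroups of order 8 are possible by Lagrange.
The subgroups of order 8 are: {(0,0), (0,1), (3,0), (3,1), (6,0), (6,1), (9,0), (9,1)}.
So G has 1 subgroup of order 8.

1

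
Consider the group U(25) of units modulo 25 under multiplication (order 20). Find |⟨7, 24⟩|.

4

|⟨7⟩| = 4 and |⟨24⟩| = 2, so |H| is a multiple of lcm(4, 2) = 4 and divides |G| = 20.
Closing under the operation: H = {1, 7, 18, 24}, so |H| = 4.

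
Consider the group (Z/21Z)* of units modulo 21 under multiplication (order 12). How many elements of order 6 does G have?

The elements of order 6 are: 2, 5, 10, 11, 17, 19.
That's 6.

6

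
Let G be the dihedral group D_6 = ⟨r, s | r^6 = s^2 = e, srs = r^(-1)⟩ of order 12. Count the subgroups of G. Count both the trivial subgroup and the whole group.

16

|G| = 12, so by Lagrange every subgroup order divides 12. Divisors: 1, 2, 3, 4, 6, 12.
Subgroups by order — order 1: 1; order 2: 7; order 3: 1; order 4: 3; order 6: 3; order 12: 1.
Total: 1 + 7 + 1 + 3 + 3 + 1 = 16.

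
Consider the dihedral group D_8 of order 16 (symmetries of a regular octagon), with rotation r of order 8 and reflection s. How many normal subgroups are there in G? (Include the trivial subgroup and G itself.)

G has 19 subgroups. Checking conjugation-invariance by order — order 1: 1/1 normal; order 2: 1/9 normal; order 4: 1/5 normal; order 8: 3/3 normal; order 16: 1/1 normal.
Total normal subgroups: 7.

7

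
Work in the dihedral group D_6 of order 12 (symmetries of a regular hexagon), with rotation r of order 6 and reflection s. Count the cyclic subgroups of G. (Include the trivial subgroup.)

10

A cyclic subgroup of order d is generated by each of its φ(d) elements of order d, so the cyclic subgroups of order d number (#elements of order d)/φ(d).
Cyclic subgroups by order — order 1: 1; order 2: 7; order 3: 1; order 6: 1.
Total: 10.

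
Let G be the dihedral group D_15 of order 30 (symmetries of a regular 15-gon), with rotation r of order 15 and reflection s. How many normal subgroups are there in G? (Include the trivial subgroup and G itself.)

5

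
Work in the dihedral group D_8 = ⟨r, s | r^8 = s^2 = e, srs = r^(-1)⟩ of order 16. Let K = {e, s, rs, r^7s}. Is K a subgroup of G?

Closure fails: s · rs = r^7 ∉ K. So K is not a subgroup.

No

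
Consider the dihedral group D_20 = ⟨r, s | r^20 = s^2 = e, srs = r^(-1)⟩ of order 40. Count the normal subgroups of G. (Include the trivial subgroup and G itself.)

G has 48 subgroups. Checking conjugation-invariance by order — order 1: 1/1 normal; order 2: 1/21 normal; order 4: 1/11 normal; order 5: 1/1 normal; order 8: 0/5 normal; order 10: 1/5 normal; order 20: 3/3 normal; order 40: 1/1 normal.
Total normal subgroups: 9.

9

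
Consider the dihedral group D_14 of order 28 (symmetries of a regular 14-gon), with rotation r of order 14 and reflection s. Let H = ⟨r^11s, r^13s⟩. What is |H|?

14

|⟨r^11s⟩| = 2 and |⟨r^13s⟩| = 2, so |H| is a multiple of lcm(2, 2) = 2 and divides |G| = 28.
Closing under the operation: H = {e, r^2, r^4, r^6, r^8, r^10, r^12, rs, r^3s, r^5s, r^7s, r^9s, r^11s, r^13s}, so |H| = 14.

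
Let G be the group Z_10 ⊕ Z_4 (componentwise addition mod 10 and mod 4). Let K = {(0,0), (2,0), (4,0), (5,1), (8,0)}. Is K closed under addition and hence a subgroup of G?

(4,0) ∈ K but its inverse (6,0) ∉ K, so K is not a subgroup.

No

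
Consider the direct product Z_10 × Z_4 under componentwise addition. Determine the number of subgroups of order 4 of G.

3

|G| = 40 and 4 | 40, so subgroups of order 4 are possible by Lagrange.
The subgroups of order 4 are: {(0,0), (0,1), (0,2), (0,3)}; {(0,0), (0,2), (5,0), (5,2)}; {(0,0), (0,2), (5,1), (5,3)}.
So G has 3 subgroups of order 4.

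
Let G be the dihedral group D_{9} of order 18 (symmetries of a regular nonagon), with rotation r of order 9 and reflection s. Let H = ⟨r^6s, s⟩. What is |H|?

6

|⟨r^6s⟩| = 2 and |⟨s⟩| = 2, so |H| is a multiple of lcm(2, 2) = 2 and divides |G| = 18.
Closing under the operation: H = {e, r^3, r^6, s, r^3s, r^6s}, so |H| = 6.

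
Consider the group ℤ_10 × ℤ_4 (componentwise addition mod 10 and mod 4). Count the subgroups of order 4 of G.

|G| = 40 and 4 | 40, so subgroups of order 4 are possible by Lagrange.
The subgroups of order 4 are: {(0,0), (0,1), (0,2), (0,3)}; {(0,0), (0,2), (5,0), (5,2)}; {(0,0), (0,2), (5,1), (5,3)}.
So G has 3 subgroups of order 4.

3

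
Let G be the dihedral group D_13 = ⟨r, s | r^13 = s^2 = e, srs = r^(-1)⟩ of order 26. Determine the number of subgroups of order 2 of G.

|G| = 26 and 2 | 26, so subgroups of order 2 are possible by Lagrange.
The subgroups of order 2 are: {e, r^10s}; {e, r^11s}; {e, r^12s}; {e, r^2s}; … (13 in all).
So G has 13 subgroups of order 2.

13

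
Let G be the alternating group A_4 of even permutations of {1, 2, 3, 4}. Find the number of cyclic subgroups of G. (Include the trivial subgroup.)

Each element a generates a cyclic subgroup ⟨a⟩; distinct elements may generate the same one (a cyclic group of order d has φ(d) generators).
Cyclic subgroups by order — order 1: 1; order 2: 3; order 3: 4.
Total: 8.

8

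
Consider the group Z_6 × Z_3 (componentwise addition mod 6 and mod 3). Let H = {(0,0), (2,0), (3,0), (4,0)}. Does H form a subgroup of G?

|H| = 4 does not divide |G| = 18, so by Lagrange H is not a subgroup.

No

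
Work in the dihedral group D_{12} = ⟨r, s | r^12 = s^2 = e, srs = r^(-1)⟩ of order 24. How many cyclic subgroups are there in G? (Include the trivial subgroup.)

Group the elements of G by the cyclic subgroup they generate; each cyclic subgroup of order d accounts for φ(d) elements.
Cyclic subgroups by order — order 1: 1; order 2: 13; order 3: 1; order 4: 1; order 6: 1; order 12: 1.
Total: 18.

18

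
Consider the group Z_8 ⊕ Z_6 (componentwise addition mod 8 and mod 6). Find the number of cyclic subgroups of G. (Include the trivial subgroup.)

Group the elements of G by the cyclic subgroup they generate; each cyclic subgroup of order d accounts for φ(d) elements.
Cyclic subgroups by order — order 1: 1; order 2: 3; order 3: 1; order 4: 2; order 6: 3; order 8: 2; order 12: 2; order 24: 2.
Total: 16.

16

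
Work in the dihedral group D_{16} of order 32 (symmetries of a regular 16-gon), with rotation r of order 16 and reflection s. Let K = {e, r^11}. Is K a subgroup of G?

r^11 ∈ K but its inverse r^5 ∉ K, so K is not a subgroup.

No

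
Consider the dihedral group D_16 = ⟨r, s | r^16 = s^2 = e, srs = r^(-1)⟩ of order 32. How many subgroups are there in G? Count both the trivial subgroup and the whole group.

|G| = 32, so by Lagrange every subgroup order divides 32. Divisors: 1, 2, 4, 8, 16, 32.
Subgroups by order — order 1: 1; order 2: 17; order 4: 9; order 8: 5; order 16: 3; order 32: 1.
Total: 1 + 17 + 9 + 5 + 3 + 1 = 36.

36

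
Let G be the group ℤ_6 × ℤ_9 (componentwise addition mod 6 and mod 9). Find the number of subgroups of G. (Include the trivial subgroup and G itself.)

20

|G| = 54, so by Lagrange every subgroup order divides 54. Divisors: 1, 2, 3, 6, 9, 18, 27, 54.
Subgroups by order — order 1: 1; order 2: 1; order 3: 4; order 6: 4; order 9: 4; order 18: 4; order 27: 1; order 54: 1.
Total: 1 + 1 + 4 + 4 + 4 + 4 + 1 + 1 = 20.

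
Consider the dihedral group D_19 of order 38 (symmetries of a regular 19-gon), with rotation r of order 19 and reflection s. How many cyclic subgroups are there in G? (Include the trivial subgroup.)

Each element a generates a cyclic subgroup ⟨a⟩; distinct elements may generate the same one (a cyclic group of order d has φ(d) generators).
Cyclic subgroups by order — order 1: 1; order 2: 19; order 19: 1.
Total: 21.

21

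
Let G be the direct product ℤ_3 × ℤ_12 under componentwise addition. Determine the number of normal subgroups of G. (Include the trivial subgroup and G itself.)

18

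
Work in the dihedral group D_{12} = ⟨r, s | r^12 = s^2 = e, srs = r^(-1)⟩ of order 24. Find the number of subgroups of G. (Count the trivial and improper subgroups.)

34

|G| = 24, so by Lagrange every subgroup order divides 24. Divisors: 1, 2, 3, 4, 6, 8, 12, 24.
Subgroups by order — order 1: 1; order 2: 13; order 3: 1; order 4: 7; order 6: 5; order 8: 3; order 12: 3; order 24: 1.
Total: 1 + 13 + 1 + 7 + 5 + 3 + 3 + 1 = 34.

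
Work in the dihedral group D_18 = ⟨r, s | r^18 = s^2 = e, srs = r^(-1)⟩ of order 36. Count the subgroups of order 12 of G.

3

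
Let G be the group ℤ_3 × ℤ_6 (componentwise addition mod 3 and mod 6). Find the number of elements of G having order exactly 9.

0

An element (a,b) has order lcm(ord(a), ord(b)); count pairs with lcm equal to 9.
Enumerating gives 0 such elements.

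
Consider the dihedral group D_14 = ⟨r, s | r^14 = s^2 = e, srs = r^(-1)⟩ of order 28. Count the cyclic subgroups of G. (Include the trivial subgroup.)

18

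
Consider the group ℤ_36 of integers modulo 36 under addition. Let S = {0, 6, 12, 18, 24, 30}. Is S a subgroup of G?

Yes

|S| = 6 divides |G| = 36, consistent with Lagrange.
S contains the identity, every element's inverse is in S, and S is closed under +: it is a subgroup.
In fact S = ⟨6⟩.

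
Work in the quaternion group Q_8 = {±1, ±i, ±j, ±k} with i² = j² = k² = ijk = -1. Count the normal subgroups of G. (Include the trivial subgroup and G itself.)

G has 6 subgroups. Checking conjugation-invariance by order — order 1: 1/1 normal; order 2: 1/1 normal; order 4: 3/3 normal; order 8: 1/1 normal.
Total normal subgroups: 6.

6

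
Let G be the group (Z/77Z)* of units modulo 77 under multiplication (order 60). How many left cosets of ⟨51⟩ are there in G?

|⟨51⟩| = 30 and |G| = 60.
By Lagrange, [G : H] = |G|/|H| = 60/30 = 2.

2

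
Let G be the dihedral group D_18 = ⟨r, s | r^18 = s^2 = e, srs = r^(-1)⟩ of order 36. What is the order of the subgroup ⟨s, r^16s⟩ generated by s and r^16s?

|⟨s⟩| = 2 and |⟨r^16s⟩| = 2, so |H| is a multiple of lcm(2, 2) = 2 and divides |G| = 36.
Closing under the operation: H = {e, r^2, r^4, r^6, r^8, r^10, r^12, r^14, r^16, s, r^2s, r^4s, r^6s, r^8s, r^10s, r^12s, r^14s, r^16s}, so |H| = 18.

18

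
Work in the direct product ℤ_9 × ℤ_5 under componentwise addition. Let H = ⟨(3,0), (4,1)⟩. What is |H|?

45

|⟨(3,0)⟩| = 3 and |⟨(4,1)⟩| = 45, so |H| is a multiple of lcm(3, 45) = 45 and divides |G| = 45.
Closing {(3,0), (4,1)} under the group operation gives all of G, so |H| = 45.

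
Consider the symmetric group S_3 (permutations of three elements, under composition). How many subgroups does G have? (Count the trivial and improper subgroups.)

|G| = 6, so by Lagrange every subgroup order divides 6. Divisors: 1, 2, 3, 6.
Subgroups by order — order 1: 1; order 2: 3; order 3: 1; order 6: 1.
Total: 1 + 3 + 1 + 1 = 6.

6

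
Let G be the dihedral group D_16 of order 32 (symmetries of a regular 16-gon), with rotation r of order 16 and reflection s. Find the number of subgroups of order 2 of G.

17

|G| = 32 and 2 | 32, so subgroups of order 2 are possible by Lagrange.
The subgroups of order 2 are: {e, r^10s}; {e, r^11s}; {e, r^12s}; {e, r^13s}; … (17 in all).
So G has 17 subgroups of order 2.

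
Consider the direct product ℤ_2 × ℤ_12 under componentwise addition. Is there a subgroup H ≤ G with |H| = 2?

2 | 24. A subgroup of order 2 is {(0,0), (0,6)}.

Yes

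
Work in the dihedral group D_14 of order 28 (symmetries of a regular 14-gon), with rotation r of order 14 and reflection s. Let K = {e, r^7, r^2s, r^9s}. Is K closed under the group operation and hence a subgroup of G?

|K| = 4 divides |G| = 28, consistent with Lagrange.
K contains the identity, every element's inverse is in K, and K is closed under ·: it is a subgroup.

Yes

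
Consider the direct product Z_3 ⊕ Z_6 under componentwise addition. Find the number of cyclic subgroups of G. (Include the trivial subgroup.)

A cyclic subgroup of order d is generated by each of its φ(d) elements of order d, so the cyclic subgroups of order d number (#elements of order d)/φ(d).
Cyclic subgroups by order — order 1: 1; order 2: 1; order 3: 4; order 6: 4.
Total: 10.

10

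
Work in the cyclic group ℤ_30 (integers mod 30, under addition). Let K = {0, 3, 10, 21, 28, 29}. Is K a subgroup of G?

3 ∈ K but its inverse 27 ∉ K, so K is not a subgroup.

No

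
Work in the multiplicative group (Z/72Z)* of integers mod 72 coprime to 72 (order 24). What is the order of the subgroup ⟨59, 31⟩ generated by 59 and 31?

12

|⟨59⟩| = 6 and |⟨31⟩| = 6, so |H| is a multiple of lcm(6, 6) = 6 and divides |G| = 24.
Closing under the operation: H = {1, 5, 7, 11, 25, 29, 31, 35, 49, 53, 55, 59}, so |H| = 12.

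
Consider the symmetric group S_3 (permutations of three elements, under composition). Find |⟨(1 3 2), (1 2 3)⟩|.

|⟨(1 3 2)⟩| = 3 and |⟨(1 2 3)⟩| = 3, so |H| is a multiple of lcm(3, 3) = 3 and divides |G| = 6.
Closing under the operation: H = {e, (1 2 3), (1 3 2)}, so |H| = 3.

3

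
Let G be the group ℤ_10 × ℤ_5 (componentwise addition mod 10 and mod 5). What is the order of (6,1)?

The order of (6,1) in Z_10 × Z_5 is lcm(ord(6) in Z_10, ord(1) in Z_5).
ord(6) = 5 and ord(1) = 5, so |⟨(6,1)⟩| = lcm(5, 5) = 5.

5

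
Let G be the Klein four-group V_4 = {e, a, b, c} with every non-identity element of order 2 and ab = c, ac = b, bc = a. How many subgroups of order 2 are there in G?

|G| = 4 and 2 | 4, so subgroups of order 2 are possible by Lagrange.
The subgroups of order 2 are: {e, a}; {e, b}; {e, c}.
So G has 3 subgroups of order 2.

3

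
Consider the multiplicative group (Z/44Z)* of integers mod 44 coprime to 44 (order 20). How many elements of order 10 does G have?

12

Enumerating element orders in G gives 12 elements of order 10.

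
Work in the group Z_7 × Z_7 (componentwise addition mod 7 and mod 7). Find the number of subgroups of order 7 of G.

8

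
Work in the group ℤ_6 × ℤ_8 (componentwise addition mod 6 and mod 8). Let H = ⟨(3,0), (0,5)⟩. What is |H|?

16

|⟨(3,0)⟩| = 2 and |⟨(0,5)⟩| = 8, so |H| is a multiple of lcm(2, 8) = 8 and divides |G| = 48.
Closing under the operation: H = {(0,0), (0,1), (0,2), (0,3), (0,4), (0,5), (0,6), (0,7), (3,0), (3,1), (3,2), (3,3), (3,4), (3,5), (3,6), (3,7)}, so |H| = 16.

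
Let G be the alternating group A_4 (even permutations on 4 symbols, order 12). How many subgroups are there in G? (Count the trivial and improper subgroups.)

10

|G| = 12, so by Lagrange every subgroup order divides 12. Divisors: 1, 2, 3, 4, 6, 12.
Subgroups by order — order 1: 1; order 2: 3; order 3: 4; order 4: 1; order 6: 0; order 12: 1.
Total: 1 + 3 + 4 + 1 + 0 + 1 = 10.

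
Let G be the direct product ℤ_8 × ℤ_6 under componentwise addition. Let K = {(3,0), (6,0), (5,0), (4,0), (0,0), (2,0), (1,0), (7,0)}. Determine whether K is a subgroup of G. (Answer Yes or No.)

|K| = 8 divides |G| = 48, consistent with Lagrange.
K contains the identity, every element's inverse is in K, and K is closed under +: it is a subgroup.
In fact K = ⟨(7,0)⟩.

Yes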